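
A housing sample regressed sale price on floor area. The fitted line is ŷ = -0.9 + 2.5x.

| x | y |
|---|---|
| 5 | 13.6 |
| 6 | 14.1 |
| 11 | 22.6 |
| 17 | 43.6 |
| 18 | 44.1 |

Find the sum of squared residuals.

SSE = 24

x=5: ŷ = -0.9 + 2.5·5 = 11.6; r = 13.6 − 11.6 = 2
x=6: ŷ = -0.9 + 2.5·6 = 14.1; r = 14.1 − 14.1 = 0
x=11: ŷ = -0.9 + 2.5·11 = 26.6; r = 22.6 − 26.6 = -4
x=17: ŷ = -0.9 + 2.5·17 = 41.6; r = 43.6 − 41.6 = 2
x=18: ŷ = -0.9 + 2.5·18 = 44.1; r = 44.1 − 44.1 = 0
SSE = 4 + 0 + 16 + 4 + 0 = 24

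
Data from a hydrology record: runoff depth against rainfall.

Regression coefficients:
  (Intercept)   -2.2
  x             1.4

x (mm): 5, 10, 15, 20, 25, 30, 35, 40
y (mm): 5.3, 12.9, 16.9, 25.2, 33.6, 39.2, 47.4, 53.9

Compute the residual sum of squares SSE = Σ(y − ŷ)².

x=5: ŷ = -2.2 + 1.4·5 = 4.8; r = 5.3 − 4.8 = 0.5
x=10: ŷ = -2.2 + 1.4·10 = 11.8; r = 12.9 − 11.8 = 1.1
x=15: ŷ = -2.2 + 1.4·15 = 18.8; r = 16.9 − 18.8 = -1.9
x=20: ŷ = -2.2 + 1.4·20 = 25.8; r = 25.2 − 25.8 = -0.6
x=25: ŷ = -2.2 + 1.4·25 = 32.8; r = 33.6 − 32.8 = 0.8
x=30: ŷ = -2.2 + 1.4·30 = 39.8; r = 39.2 − 39.8 = -0.6
x=35: ŷ = -2.2 + 1.4·35 = 46.8; r = 47.4 − 46.8 = 0.6
x=40: ŷ = -2.2 + 1.4·40 = 53.8; r = 53.9 − 53.8 = 0.1
SSE = 0.25 + 1.21 + 3.61 + 0.36 + 0.64 + 0.36 + 0.36 + 0.01 = 6.8

SSE = 6.8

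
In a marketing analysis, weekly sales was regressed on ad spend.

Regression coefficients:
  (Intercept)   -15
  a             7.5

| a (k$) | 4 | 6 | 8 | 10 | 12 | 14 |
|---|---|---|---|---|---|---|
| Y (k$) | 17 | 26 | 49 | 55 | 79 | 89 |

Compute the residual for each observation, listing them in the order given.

2, -4, 4, -5, 4, -1

a=4: Ŷ = -15 + 7.5·4 = 15; r = 17 − 15 = 2
a=6: Ŷ = -15 + 7.5·6 = 30; r = 26 − 30 = -4
a=8: Ŷ = -15 + 7.5·8 = 45; r = 49 − 45 = 4
a=10: Ŷ = -15 + 7.5·10 = 60; r = 55 − 60 = -5
a=12: Ŷ = -15 + 7.5·12 = 75; r = 79 − 75 = 4
a=14: Ŷ = -15 + 7.5·14 = 90; r = 89 − 90 = -1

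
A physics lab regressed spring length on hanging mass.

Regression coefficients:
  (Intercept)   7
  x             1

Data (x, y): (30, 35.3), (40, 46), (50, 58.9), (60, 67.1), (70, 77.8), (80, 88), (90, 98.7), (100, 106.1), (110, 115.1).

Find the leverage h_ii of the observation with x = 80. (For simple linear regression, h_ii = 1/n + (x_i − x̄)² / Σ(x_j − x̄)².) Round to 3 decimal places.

x̄ = (30 + 40 + 50 + 60 + 70 + 80 + 90 + 100 + 110)/9 = 70
Σ(x − x̄)² = 1600 + 900 + 400 + 100 + 0 + 100 + 400 + 900 + 1600 = 6000
h = 1/9 + (10)²/6000 = 0.111111 + 0.0166667 = 0.128

h = 0.128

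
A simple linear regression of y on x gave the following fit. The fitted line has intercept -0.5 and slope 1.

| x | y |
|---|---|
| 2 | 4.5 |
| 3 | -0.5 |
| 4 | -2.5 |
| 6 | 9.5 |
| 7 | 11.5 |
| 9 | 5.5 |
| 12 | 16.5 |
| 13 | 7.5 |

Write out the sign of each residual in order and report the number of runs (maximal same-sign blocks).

x=2: ŷ = -0.5 + 2 = 1.5; e = 4.5 − 1.5 = 3
x=3: ŷ = -0.5 + 3 = 2.5; e = -0.5 − 2.5 = -3
x=4: ŷ = -0.5 + 4 = 3.5; e = -2.5 − 3.5 = -6
x=6: ŷ = -0.5 + 6 = 5.5; e = 9.5 − 5.5 = 4
x=7: ŷ = -0.5 + 7 = 6.5; e = 11.5 − 6.5 = 5
x=9: ŷ = -0.5 + 9 = 8.5; e = 5.5 − 8.5 = -3
x=12: ŷ = -0.5 + 12 = 11.5; e = 16.5 − 11.5 = 5
x=13: ŷ = -0.5 + 13 = 12.5; e = 7.5 − 12.5 = -5
Signs: + − − + + − + −
Runs: +×1, −×2, +×2, −×1, +×1, −×1 → 6

6 runs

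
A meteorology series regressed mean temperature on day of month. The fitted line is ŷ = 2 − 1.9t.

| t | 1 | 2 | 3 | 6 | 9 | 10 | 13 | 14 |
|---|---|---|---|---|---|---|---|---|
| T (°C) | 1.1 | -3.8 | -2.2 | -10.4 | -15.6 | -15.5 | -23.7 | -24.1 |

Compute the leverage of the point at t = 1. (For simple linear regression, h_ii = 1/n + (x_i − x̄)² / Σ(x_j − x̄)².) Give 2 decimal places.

t̄ = (1 + 2 + 3 + 6 + 9 + 10 + 13 + 14)/8 = 7.25
Σ(t − t̄)² = 39.0625 + 27.5625 + 18.0625 + 1.5625 + 3.0625 + 7.5625 + 33.0625 + 45.5625 = 175.5
h = 1/8 + (-6.25)²/175.5 = 0.125 + 0.222578 = 0.35

h = 0.35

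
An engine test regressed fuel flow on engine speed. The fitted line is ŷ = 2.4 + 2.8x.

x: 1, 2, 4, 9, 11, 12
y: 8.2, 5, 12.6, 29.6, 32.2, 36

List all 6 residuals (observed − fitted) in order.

3, -3, -1, 2, -1, 0

x=1: ŷ = 2.4 + 2.8·1 = 5.2; e = 8.2 − 5.2 = 3
x=2: ŷ = 2.4 + 2.8·2 = 8; e = 5 − 8 = -3
x=4: ŷ = 2.4 + 2.8·4 = 13.6; e = 12.6 − 13.6 = -1
x=9: ŷ = 2.4 + 2.8·9 = 27.6; e = 29.6 − 27.6 = 2
x=11: ŷ = 2.4 + 2.8·11 = 33.2; e = 32.2 − 33.2 = -1
x=12: ŷ = 2.4 + 2.8·12 = 36; e = 36 − 36 = 0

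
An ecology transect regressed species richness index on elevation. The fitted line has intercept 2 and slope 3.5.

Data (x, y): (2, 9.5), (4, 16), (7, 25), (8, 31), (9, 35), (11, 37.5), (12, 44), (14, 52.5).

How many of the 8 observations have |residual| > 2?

x=2: ŷ = 2 + 3.5·2 = 9; e = 9.5 − 9 = 0.5
x=4: ŷ = 2 + 3.5·4 = 16; e = 16 − 16 = 0
x=7: ŷ = 2 + 3.5·7 = 26.5; e = 25 − 26.5 = -1.5
x=8: ŷ = 2 + 3.5·8 = 30; e = 31 − 30 = 1
x=9: ŷ = 2 + 3.5·9 = 33.5; e = 35 − 33.5 = 1.5
x=11: ŷ = 2 + 3.5·11 = 40.5; e = 37.5 − 40.5 = -3
x=12: ŷ = 2 + 3.5·12 = 44; e = 44 − 44 = 0
x=14: ŷ = 2 + 3.5·14 = 51; e = 52.5 − 51 = 1.5
|e| > 2: x=11 (|e|=3) → 1

1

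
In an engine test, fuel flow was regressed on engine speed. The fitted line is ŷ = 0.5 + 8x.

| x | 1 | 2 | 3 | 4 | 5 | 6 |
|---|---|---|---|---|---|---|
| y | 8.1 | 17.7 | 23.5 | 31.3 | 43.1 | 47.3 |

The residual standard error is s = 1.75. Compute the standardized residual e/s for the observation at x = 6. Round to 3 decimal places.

-0.686

ŷ = 0.5 + 8·6 = 48.5
e = 47.3 − 48.5 = -1.2
e/s = -1.2 / 1.75 = -0.686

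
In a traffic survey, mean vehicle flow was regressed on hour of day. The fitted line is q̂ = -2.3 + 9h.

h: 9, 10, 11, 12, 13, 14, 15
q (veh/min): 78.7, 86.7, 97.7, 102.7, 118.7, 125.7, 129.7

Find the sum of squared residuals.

h=9: q̂ = -2.3 + 9·9 = 78.7; r = 78.7 − 78.7 = 0
h=10: q̂ = -2.3 + 9·10 = 87.7; r = 86.7 − 87.7 = -1
h=11: q̂ = -2.3 + 9·11 = 96.7; r = 97.7 − 96.7 = 1
h=12: q̂ = -2.3 + 9·12 = 105.7; r = 102.7 − 105.7 = -3
h=13: q̂ = -2.3 + 9·13 = 114.7; r = 118.7 − 114.7 = 4
h=14: q̂ = -2.3 + 9·14 = 123.7; r = 125.7 − 123.7 = 2
h=15: q̂ = -2.3 + 9·15 = 132.7; r = 129.7 − 132.7 = -3
SSE = 0 + 1 + 1 + 9 + 16 + 4 + 9 = 40

SSE = 40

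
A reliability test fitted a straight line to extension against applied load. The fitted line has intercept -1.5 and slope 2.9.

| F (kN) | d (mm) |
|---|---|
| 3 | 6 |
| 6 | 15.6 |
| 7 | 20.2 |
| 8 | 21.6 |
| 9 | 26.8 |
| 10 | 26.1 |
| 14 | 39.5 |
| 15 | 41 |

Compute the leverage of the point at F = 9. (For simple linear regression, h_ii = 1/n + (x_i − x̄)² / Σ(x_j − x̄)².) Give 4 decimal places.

h = 0.1250

F̄ = (3 + 6 + 7 + 8 + 9 + 10 + 14 + 15)/8 = 9
Σ(F − F̄)² = 36 + 9 + 4 + 1 + 0 + 1 + 25 + 36 = 112
h = 1/8 + (0)²/112 = 0.125 + 0 = 0.1250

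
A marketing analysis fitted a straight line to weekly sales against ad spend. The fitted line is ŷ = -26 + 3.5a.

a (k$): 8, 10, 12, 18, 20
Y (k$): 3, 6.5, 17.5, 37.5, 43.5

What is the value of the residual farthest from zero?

r = -2.5

a=8: ŷ = -26 + 3.5·8 = 2; r = 3 − 2 = 1
a=10: ŷ = -26 + 3.5·10 = 9; r = 6.5 − 9 = -2.5
a=12: ŷ = -26 + 3.5·12 = 16; r = 17.5 − 16 = 1.5
a=18: ŷ = -26 + 3.5·18 = 37; r = 37.5 − 37 = 0.5
a=20: ŷ = -26 + 3.5·20 = 44; r = 43.5 − 44 = -0.5
Largest |r| is 2.5 at a = 10, residual -2.5.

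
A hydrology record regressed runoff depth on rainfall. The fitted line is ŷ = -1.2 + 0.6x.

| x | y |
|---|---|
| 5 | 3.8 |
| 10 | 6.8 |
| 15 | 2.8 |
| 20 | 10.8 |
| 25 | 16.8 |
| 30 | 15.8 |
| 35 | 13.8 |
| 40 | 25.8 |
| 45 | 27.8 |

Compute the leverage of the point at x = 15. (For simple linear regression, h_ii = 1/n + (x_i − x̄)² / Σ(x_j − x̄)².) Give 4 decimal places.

h = 0.1778

x̄ = (5 + 10 + 15 + 20 + 25 + 30 + 35 + 40 + 45)/9 = 25
Σ(x − x̄)² = 400 + 225 + 100 + 25 + 0 + 25 + 100 + 225 + 400 = 1500
h = 1/9 + (-10)²/1500 = 0.111111 + 0.0666667 = 0.1778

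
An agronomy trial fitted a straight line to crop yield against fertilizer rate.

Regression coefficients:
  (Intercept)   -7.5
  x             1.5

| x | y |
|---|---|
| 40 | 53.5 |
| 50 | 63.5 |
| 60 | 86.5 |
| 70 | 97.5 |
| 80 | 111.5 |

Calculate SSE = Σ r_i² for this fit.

SSE = 34

x=40: ŷ = -7.5 + 1.5·40 = 52.5; r = 53.5 − 52.5 = 1
x=50: ŷ = -7.5 + 1.5·50 = 67.5; r = 63.5 − 67.5 = -4
x=60: ŷ = -7.5 + 1.5·60 = 82.5; r = 86.5 − 82.5 = 4
x=70: ŷ = -7.5 + 1.5·70 = 97.5; r = 97.5 − 97.5 = 0
x=80: ŷ = -7.5 + 1.5·80 = 112.5; r = 111.5 − 112.5 = -1
SSE = 1 + 16 + 16 + 0 + 1 = 34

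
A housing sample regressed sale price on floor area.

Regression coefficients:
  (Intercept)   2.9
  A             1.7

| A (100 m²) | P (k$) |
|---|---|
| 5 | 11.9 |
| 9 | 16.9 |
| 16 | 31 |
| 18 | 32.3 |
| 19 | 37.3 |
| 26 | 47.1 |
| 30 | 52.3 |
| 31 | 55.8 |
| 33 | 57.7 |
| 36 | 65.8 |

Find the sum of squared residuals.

SSE = 15.78

A=5: P̂ = 2.9 + 1.7·5 = 11.4; r = 11.9 − 11.4 = 0.5
A=9: P̂ = 2.9 + 1.7·9 = 18.2; r = 16.9 − 18.2 = -1.3
A=16: P̂ = 2.9 + 1.7·16 = 30.1; r = 31 − 30.1 = 0.9
A=18: P̂ = 2.9 + 1.7·18 = 33.5; r = 32.3 − 33.5 = -1.2
A=19: P̂ = 2.9 + 1.7·19 = 35.2; r = 37.3 − 35.2 = 2.1
A=26: P̂ = 2.9 + 1.7·26 = 47.1; r = 47.1 − 47.1 = 0
A=30: P̂ = 2.9 + 1.7·30 = 53.9; r = 52.3 − 53.9 = -1.6
A=31: P̂ = 2.9 + 1.7·31 = 55.6; r = 55.8 − 55.6 = 0.2
A=33: P̂ = 2.9 + 1.7·33 = 59; r = 57.7 − 59 = -1.3
A=36: P̂ = 2.9 + 1.7·36 = 64.1; r = 65.8 − 64.1 = 1.7
SSE = 0.25 + 1.69 + 0.81 + 1.44 + 4.41 + 0 + 2.56 + 0.04 + 1.69 + 2.89 = 15.78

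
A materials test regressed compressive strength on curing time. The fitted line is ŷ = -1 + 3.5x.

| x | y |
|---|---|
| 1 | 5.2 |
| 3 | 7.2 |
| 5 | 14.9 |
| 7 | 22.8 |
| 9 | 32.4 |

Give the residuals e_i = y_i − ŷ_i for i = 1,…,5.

2.7, -2.3, -1.6, -0.7, 1.9

x=1: ŷ = -1 + 3.5·1 = 2.5; e = 5.2 − 2.5 = 2.7
x=3: ŷ = -1 + 3.5·3 = 9.5; e = 7.2 − 9.5 = -2.3
x=5: ŷ = -1 + 3.5·5 = 16.5; e = 14.9 − 16.5 = -1.6
x=7: ŷ = -1 + 3.5·7 = 23.5; e = 22.8 − 23.5 = -0.7
x=9: ŷ = -1 + 3.5·9 = 30.5; e = 32.4 − 30.5 = 1.9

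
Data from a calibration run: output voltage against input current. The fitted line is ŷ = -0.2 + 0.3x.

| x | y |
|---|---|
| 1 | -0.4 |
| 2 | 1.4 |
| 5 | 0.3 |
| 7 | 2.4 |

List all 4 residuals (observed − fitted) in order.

-0.5, 1, -1, 0.5

x=1: ŷ = -0.2 + 0.3·1 = 0.1; e = -0.4 − 0.1 = -0.5
x=2: ŷ = -0.2 + 0.3·2 = 0.4; e = 1.4 − 0.4 = 1
x=5: ŷ = -0.2 + 0.3·5 = 1.3; e = 0.3 − 1.3 = -1
x=7: ŷ = -0.2 + 0.3·7 = 1.9; e = 2.4 − 1.9 = 0.5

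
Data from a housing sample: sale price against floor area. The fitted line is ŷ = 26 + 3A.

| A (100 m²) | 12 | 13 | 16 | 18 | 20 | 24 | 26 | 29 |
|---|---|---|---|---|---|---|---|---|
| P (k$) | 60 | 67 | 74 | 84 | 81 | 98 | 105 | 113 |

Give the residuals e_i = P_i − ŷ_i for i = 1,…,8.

A=12: ŷ = 26 + 3·12 = 62; e = 60 − 62 = -2
A=13: ŷ = 26 + 3·13 = 65; e = 67 − 65 = 2
A=16: ŷ = 26 + 3·16 = 74; e = 74 − 74 = 0
A=18: ŷ = 26 + 3·18 = 80; e = 84 − 80 = 4
A=20: ŷ = 26 + 3·20 = 86; e = 81 − 86 = -5
A=24: ŷ = 26 + 3·24 = 98; e = 98 − 98 = 0
A=26: ŷ = 26 + 3·26 = 104; e = 105 − 104 = 1
A=29: ŷ = 26 + 3·29 = 113; e = 113 − 113 = 0

-2, 2, 0, 4, -5, 0, 1, 0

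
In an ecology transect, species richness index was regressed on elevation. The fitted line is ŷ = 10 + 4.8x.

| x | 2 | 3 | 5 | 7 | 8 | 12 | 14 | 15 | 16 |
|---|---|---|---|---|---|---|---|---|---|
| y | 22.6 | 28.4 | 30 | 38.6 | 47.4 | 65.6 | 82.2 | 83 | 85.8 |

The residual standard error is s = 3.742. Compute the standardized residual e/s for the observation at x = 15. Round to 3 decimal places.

0.267

ŷ = 10 + 4.8·15 = 82
e = 83 − 82 = 1
e/s = 1 / 3.742 = 0.267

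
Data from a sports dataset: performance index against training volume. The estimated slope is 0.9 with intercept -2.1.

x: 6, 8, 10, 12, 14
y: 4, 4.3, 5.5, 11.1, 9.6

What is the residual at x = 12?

r = 2.4

ŷ = -2.1 + 0.9·12 = 8.7
r = 11.1 − 8.7 = 2.4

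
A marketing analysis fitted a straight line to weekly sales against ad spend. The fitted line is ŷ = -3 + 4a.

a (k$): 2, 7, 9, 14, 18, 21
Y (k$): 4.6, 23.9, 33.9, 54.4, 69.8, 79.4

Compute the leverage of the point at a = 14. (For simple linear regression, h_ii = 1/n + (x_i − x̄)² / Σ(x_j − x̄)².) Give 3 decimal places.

ā = (2 + 7 + 9 + 14 + 18 + 21)/6 = 11.8333
Σ(a − ā)² = 96.6944 + 23.3611 + 8.02778 + 4.69444 + 38.0278 + 84.0278 = 254.833
h = 1/6 + (2.16667)²/254.833 = 0.166667 + 0.0184216 = 0.185

h = 0.185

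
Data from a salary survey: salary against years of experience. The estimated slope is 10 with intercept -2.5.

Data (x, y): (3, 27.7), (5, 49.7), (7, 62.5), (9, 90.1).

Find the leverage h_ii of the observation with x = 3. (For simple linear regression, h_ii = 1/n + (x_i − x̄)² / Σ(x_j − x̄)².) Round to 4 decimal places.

h = 0.7000

x̄ = (3 + 5 + 7 + 9)/4 = 6
Σ(x − x̄)² = 9 + 1 + 1 + 9 = 20
h = 1/4 + (-3)²/20 = 0.25 + 0.45 = 0.7000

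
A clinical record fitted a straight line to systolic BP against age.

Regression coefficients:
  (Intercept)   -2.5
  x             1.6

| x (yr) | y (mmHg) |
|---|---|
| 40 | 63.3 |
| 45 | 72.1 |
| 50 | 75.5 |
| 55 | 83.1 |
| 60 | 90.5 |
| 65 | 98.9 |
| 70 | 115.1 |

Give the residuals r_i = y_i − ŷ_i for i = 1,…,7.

x=40: ŷ = -2.5 + 1.6·40 = 61.5; r = 63.3 − 61.5 = 1.8
x=45: ŷ = -2.5 + 1.6·45 = 69.5; r = 72.1 − 69.5 = 2.6
x=50: ŷ = -2.5 + 1.6·50 = 77.5; r = 75.5 − 77.5 = -2
x=55: ŷ = -2.5 + 1.6·55 = 85.5; r = 83.1 − 85.5 = -2.4
x=60: ŷ = -2.5 + 1.6·60 = 93.5; r = 90.5 − 93.5 = -3
x=65: ŷ = -2.5 + 1.6·65 = 101.5; r = 98.9 − 101.5 = -2.6
x=70: ŷ = -2.5 + 1.6·70 = 109.5; r = 115.1 − 109.5 = 5.6

1.8, 2.6, -2, -2.4, -3, -2.6, 5.6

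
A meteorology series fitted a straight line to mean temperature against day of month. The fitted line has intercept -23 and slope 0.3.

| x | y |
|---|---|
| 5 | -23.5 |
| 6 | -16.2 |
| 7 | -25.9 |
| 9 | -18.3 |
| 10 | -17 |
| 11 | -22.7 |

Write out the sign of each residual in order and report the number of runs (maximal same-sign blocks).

x=5: ŷ = -23 + 0.3·5 = -21.5; e = -23.5 − (-21.5) = -2
x=6: ŷ = -23 + 0.3·6 = -21.2; e = -16.2 − (-21.2) = 5
x=7: ŷ = -23 + 0.3·7 = -20.9; e = -25.9 − (-20.9) = -5
x=9: ŷ = -23 + 0.3·9 = -20.3; e = -18.3 − (-20.3) = 2
x=10: ŷ = -23 + 0.3·10 = -20; e = -17 − (-20) = 3
x=11: ŷ = -23 + 0.3·11 = -19.7; e = -22.7 − (-19.7) = -3
Signs: − + − + + −
Runs: −×1, +×1, −×1, +×2, −×1 → 5

5 runs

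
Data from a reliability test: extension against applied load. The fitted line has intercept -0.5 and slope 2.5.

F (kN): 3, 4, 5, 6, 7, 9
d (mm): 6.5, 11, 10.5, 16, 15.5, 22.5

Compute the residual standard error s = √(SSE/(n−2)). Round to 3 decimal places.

s = 1.541

F=3: d̂ = -0.5 + 2.5·3 = 7; e = 6.5 − 7 = -0.5
F=4: d̂ = -0.5 + 2.5·4 = 9.5; e = 11 − 9.5 = 1.5
F=5: d̂ = -0.5 + 2.5·5 = 12; e = 10.5 − 12 = -1.5
F=6: d̂ = -0.5 + 2.5·6 = 14.5; e = 16 − 14.5 = 1.5
F=7: d̂ = -0.5 + 2.5·7 = 17; e = 15.5 − 17 = -1.5
F=9: d̂ = -0.5 + 2.5·9 = 22; e = 22.5 − 22 = 0.5
SSE = 0.25 + 2.25 + 2.25 + 2.25 + 2.25 + 0.25 = 9.5
s = √(9.5/4) = √2.375 ≈ 1.541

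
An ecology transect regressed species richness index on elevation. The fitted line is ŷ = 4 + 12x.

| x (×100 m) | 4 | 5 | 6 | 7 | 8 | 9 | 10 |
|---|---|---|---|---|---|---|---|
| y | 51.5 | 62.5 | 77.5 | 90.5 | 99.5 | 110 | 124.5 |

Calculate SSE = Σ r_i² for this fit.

SSE = 15.5

x=4: ŷ = 4 + 12·4 = 52; r = 51.5 − 52 = -0.5
x=5: ŷ = 4 + 12·5 = 64; r = 62.5 − 64 = -1.5
x=6: ŷ = 4 + 12·6 = 76; r = 77.5 − 76 = 1.5
x=7: ŷ = 4 + 12·7 = 88; r = 90.5 − 88 = 2.5
x=8: ŷ = 4 + 12·8 = 100; r = 99.5 − 100 = -0.5
x=9: ŷ = 4 + 12·9 = 112; r = 110 − 112 = -2
x=10: ŷ = 4 + 12·10 = 124; r = 124.5 − 124 = 0.5
SSE = 0.25 + 2.25 + 2.25 + 6.25 + 0.25 + 4 + 0.25 = 15.5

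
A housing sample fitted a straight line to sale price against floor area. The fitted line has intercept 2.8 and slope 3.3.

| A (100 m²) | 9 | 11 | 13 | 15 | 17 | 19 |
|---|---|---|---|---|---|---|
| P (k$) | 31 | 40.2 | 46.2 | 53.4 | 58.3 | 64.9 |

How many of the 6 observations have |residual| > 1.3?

A=9: P̂ = 2.8 + 3.3·9 = 32.5; e = 31 − 32.5 = -1.5
A=11: P̂ = 2.8 + 3.3·11 = 39.1; e = 40.2 − 39.1 = 1.1
A=13: P̂ = 2.8 + 3.3·13 = 45.7; e = 46.2 − 45.7 = 0.5
A=15: P̂ = 2.8 + 3.3·15 = 52.3; e = 53.4 − 52.3 = 1.1
A=17: P̂ = 2.8 + 3.3·17 = 58.9; e = 58.3 − 58.9 = -0.6
A=19: P̂ = 2.8 + 3.3·19 = 65.5; e = 64.9 − 65.5 = -0.6
|e| > 1.3: A=9 (|e|=1.5) → 1

1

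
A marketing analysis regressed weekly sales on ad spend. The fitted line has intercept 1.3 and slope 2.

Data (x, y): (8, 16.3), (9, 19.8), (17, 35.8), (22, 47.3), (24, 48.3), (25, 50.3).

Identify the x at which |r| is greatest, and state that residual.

x = 22, r = 2

x=8: ŷ = 1.3 + 2·8 = 17.3; r = 16.3 − 17.3 = -1
x=9: ŷ = 1.3 + 2·9 = 19.3; r = 19.8 − 19.3 = 0.5
x=17: ŷ = 1.3 + 2·17 = 35.3; r = 35.8 − 35.3 = 0.5
x=22: ŷ = 1.3 + 2·22 = 45.3; r = 47.3 − 45.3 = 2
x=24: ŷ = 1.3 + 2·24 = 49.3; r = 48.3 − 49.3 = -1
x=25: ŷ = 1.3 + 2·25 = 51.3; r = 50.3 − 51.3 = -1
Largest |r| is 2 at x = 22, residual 2.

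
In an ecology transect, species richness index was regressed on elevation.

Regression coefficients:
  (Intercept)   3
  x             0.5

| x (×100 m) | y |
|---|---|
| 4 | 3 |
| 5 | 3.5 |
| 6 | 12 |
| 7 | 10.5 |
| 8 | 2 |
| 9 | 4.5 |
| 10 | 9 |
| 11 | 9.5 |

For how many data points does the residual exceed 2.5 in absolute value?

4

x=4: ŷ = 3 + 0.5·4 = 5; r = 3 − 5 = -2
x=5: ŷ = 3 + 0.5·5 = 5.5; r = 3.5 − 5.5 = -2
x=6: ŷ = 3 + 0.5·6 = 6; r = 12 − 6 = 6
x=7: ŷ = 3 + 0.5·7 = 6.5; r = 10.5 − 6.5 = 4
x=8: ŷ = 3 + 0.5·8 = 7; r = 2 − 7 = -5
x=9: ŷ = 3 + 0.5·9 = 7.5; r = 4.5 − 7.5 = -3
x=10: ŷ = 3 + 0.5·10 = 8; r = 9 − 8 = 1
x=11: ŷ = 3 + 0.5·11 = 8.5; r = 9.5 − 8.5 = 1
|r| > 2.5: x=6 (|r|=6), x=7 (|r|=4), x=8 (|r|=5), x=9 (|r|=3) → 4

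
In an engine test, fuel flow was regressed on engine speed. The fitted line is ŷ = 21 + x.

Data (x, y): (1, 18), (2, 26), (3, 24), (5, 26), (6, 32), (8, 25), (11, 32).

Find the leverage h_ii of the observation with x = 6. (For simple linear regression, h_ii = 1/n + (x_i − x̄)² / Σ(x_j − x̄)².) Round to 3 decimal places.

h = 0.153

x̄ = (1 + 2 + 3 + 5 + 6 + 8 + 11)/7 = 5.14286
Σ(x − x̄)² = 17.1633 + 9.87755 + 4.59184 + 0.0204082 + 0.734694 + 8.16327 + 34.3061 = 74.8571
h = 1/7 + (0.857143)²/74.8571 = 0.142857 + 0.00981461 = 0.153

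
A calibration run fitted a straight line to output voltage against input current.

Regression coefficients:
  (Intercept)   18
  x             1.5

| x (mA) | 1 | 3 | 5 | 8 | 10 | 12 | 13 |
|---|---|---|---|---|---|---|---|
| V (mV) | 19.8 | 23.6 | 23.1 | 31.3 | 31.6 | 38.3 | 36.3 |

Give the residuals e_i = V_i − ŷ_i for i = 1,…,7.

x=1: ŷ = 18 + 1.5·1 = 19.5; e = 19.8 − 19.5 = 0.3
x=3: ŷ = 18 + 1.5·3 = 22.5; e = 23.6 − 22.5 = 1.1
x=5: ŷ = 18 + 1.5·5 = 25.5; e = 23.1 − 25.5 = -2.4
x=8: ŷ = 18 + 1.5·8 = 30; e = 31.3 − 30 = 1.3
x=10: ŷ = 18 + 1.5·10 = 33; e = 31.6 − 33 = -1.4
x=12: ŷ = 18 + 1.5·12 = 36; e = 38.3 − 36 = 2.3
x=13: ŷ = 18 + 1.5·13 = 37.5; e = 36.3 − 37.5 = -1.2

0.3, 1.1, -2.4, 1.3, -1.4, 2.3, -1.2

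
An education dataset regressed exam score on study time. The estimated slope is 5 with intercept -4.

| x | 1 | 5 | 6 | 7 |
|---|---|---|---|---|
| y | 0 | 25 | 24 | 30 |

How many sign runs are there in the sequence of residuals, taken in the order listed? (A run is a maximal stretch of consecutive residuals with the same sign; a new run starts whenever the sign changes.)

3 runs

x=1: ŷ = -4 + 5·1 = 1; e = 0 − 1 = -1
x=5: ŷ = -4 + 5·5 = 21; e = 25 − 21 = 4
x=6: ŷ = -4 + 5·6 = 26; e = 24 − 26 = -2
x=7: ŷ = -4 + 5·7 = 31; e = 30 − 31 = -1
Signs: − + − −
Runs: −×1, +×1, −×2 → 3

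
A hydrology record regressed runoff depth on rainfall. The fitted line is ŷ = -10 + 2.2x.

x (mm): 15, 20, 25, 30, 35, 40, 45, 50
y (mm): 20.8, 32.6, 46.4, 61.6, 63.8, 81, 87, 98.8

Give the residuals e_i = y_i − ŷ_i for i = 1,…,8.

x=15: ŷ = -10 + 2.2·15 = 23; e = 20.8 − 23 = -2.2
x=20: ŷ = -10 + 2.2·20 = 34; e = 32.6 − 34 = -1.4
x=25: ŷ = -10 + 2.2·25 = 45; e = 46.4 − 45 = 1.4
x=30: ŷ = -10 + 2.2·30 = 56; e = 61.6 − 56 = 5.6
x=35: ŷ = -10 + 2.2·35 = 67; e = 63.8 − 67 = -3.2
x=40: ŷ = -10 + 2.2·40 = 78; e = 81 − 78 = 3
x=45: ŷ = -10 + 2.2·45 = 89; e = 87 − 89 = -2
x=50: ŷ = -10 + 2.2·50 = 100; e = 98.8 − 100 = -1.2

-2.2, -1.4, 1.4, 5.6, -3.2, 3, -2, -1.2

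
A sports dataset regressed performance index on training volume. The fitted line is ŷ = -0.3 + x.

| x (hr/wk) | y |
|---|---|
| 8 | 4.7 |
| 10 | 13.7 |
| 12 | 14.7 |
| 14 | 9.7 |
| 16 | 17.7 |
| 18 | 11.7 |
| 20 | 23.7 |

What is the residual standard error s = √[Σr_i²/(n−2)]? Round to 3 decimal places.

x=8: ŷ = -0.3 + 8 = 7.7; r = 4.7 − 7.7 = -3
x=10: ŷ = -0.3 + 10 = 9.7; r = 13.7 − 9.7 = 4
x=12: ŷ = -0.3 + 12 = 11.7; r = 14.7 − 11.7 = 3
x=14: ŷ = -0.3 + 14 = 13.7; r = 9.7 − 13.7 = -4
x=16: ŷ = -0.3 + 16 = 15.7; r = 17.7 − 15.7 = 2
x=18: ŷ = -0.3 + 18 = 17.7; r = 11.7 − 17.7 = -6
x=20: ŷ = -0.3 + 20 = 19.7; r = 23.7 − 19.7 = 4
SSE = 9 + 16 + 9 + 16 + 4 + 36 + 16 = 106
s = √(106/5) = √21.2 ≈ 4.604

s = 4.604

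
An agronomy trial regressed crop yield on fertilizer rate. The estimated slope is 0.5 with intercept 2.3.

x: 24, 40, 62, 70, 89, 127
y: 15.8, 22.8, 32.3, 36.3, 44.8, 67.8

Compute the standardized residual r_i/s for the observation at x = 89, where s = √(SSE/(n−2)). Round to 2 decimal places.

-1.13

x=24: ŷ = 2.3 + 0.5·24 = 14.3; r = 15.8 − 14.3 = 1.5
x=40: ŷ = 2.3 + 0.5·40 = 22.3; r = 22.8 − 22.3 = 0.5
x=62: ŷ = 2.3 + 0.5·62 = 33.3; r = 32.3 − 33.3 = -1
x=70: ŷ = 2.3 + 0.5·70 = 37.3; r = 36.3 − 37.3 = -1
x=89: ŷ = 2.3 + 0.5·89 = 46.8; r = 44.8 − 46.8 = -2
x=127: ŷ = 2.3 + 0.5·127 = 65.8; r = 67.8 − 65.8 = 2
SSE = 2.25 + 0.25 + 1 + 1 + 4 + 4 = 12.5
s = √(12.5/4) = 1.76777
r/s = -2 / 1.76777 = -1.13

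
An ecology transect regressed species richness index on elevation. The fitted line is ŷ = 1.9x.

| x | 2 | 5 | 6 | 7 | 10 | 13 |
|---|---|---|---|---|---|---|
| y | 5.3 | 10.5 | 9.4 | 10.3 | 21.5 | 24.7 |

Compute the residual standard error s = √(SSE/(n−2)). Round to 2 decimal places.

s = 2.37

x=2: ŷ = 1.9·2 = 3.8; r = 5.3 − 3.8 = 1.5
x=5: ŷ = 1.9·5 = 9.5; r = 10.5 − 9.5 = 1
x=6: ŷ = 1.9·6 = 11.4; r = 9.4 − 11.4 = -2
x=7: ŷ = 1.9·7 = 13.3; r = 10.3 − 13.3 = -3
x=10: ŷ = 1.9·10 = 19; r = 21.5 − 19 = 2.5
x=13: ŷ = 1.9·13 = 24.7; r = 24.7 − 24.7 = 0
SSE = 2.25 + 1 + 4 + 9 + 6.25 + 0 = 22.5
s = √(22.5/4) = √5.625 ≈ 2.37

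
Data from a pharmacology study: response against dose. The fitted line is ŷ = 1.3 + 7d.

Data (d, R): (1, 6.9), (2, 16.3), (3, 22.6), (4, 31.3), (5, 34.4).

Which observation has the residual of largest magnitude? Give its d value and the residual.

d = 4, e = 2

d=1: ŷ = 1.3 + 7·1 = 8.3; e = 6.9 − 8.3 = -1.4
d=2: ŷ = 1.3 + 7·2 = 15.3; e = 16.3 − 15.3 = 1
d=3: ŷ = 1.3 + 7·3 = 22.3; e = 22.6 − 22.3 = 0.3
d=4: ŷ = 1.3 + 7·4 = 29.3; e = 31.3 − 29.3 = 2
d=5: ŷ = 1.3 + 7·5 = 36.3; e = 34.4 − 36.3 = -1.9
Largest |e| is 2 at d = 4, residual 2.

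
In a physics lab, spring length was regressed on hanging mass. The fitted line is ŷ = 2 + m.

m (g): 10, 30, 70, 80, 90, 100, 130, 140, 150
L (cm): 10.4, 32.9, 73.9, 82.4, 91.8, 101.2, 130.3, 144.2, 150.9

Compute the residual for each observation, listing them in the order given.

m=10: ŷ = 2 + 10 = 12; e = 10.4 − 12 = -1.6
m=30: ŷ = 2 + 30 = 32; e = 32.9 − 32 = 0.9
m=70: ŷ = 2 + 70 = 72; e = 73.9 − 72 = 1.9
m=80: ŷ = 2 + 80 = 82; e = 82.4 − 82 = 0.4
m=90: ŷ = 2 + 90 = 92; e = 91.8 − 92 = -0.2
m=100: ŷ = 2 + 100 = 102; e = 101.2 − 102 = -0.8
m=130: ŷ = 2 + 130 = 132; e = 130.3 − 132 = -1.7
m=140: ŷ = 2 + 140 = 142; e = 144.2 − 142 = 2.2
m=150: ŷ = 2 + 150 = 152; e = 150.9 − 152 = -1.1

-1.6, 0.9, 1.9, 0.4, -0.2, -0.8, -1.7, 2.2, -1.1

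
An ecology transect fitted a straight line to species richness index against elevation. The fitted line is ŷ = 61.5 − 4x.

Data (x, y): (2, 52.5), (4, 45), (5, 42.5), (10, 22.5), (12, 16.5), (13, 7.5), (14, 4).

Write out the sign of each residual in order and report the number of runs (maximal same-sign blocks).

3 runs

x=2: ŷ = 61.5 − 4·2 = 53.5; r = 52.5 − 53.5 = -1
x=4: ŷ = 61.5 − 4·4 = 45.5; r = 45 − 45.5 = -0.5
x=5: ŷ = 61.5 − 4·5 = 41.5; r = 42.5 − 41.5 = 1
x=10: ŷ = 61.5 − 4·10 = 21.5; r = 22.5 − 21.5 = 1
x=12: ŷ = 61.5 − 4·12 = 13.5; r = 16.5 − 13.5 = 3
x=13: ŷ = 61.5 − 4·13 = 9.5; r = 7.5 − 9.5 = -2
x=14: ŷ = 61.5 − 4·14 = 5.5; r = 4 − 5.5 = -1.5
Signs: − − + + + − −
Runs: −×2, +×3, −×2 → 3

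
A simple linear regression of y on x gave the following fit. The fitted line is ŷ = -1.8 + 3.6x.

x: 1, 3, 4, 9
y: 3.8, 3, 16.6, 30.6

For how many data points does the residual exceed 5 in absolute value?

1

x=1: ŷ = -1.8 + 3.6·1 = 1.8; r = 3.8 − 1.8 = 2
x=3: ŷ = -1.8 + 3.6·3 = 9; r = 3 − 9 = -6
x=4: ŷ = -1.8 + 3.6·4 = 12.6; r = 16.6 − 12.6 = 4
x=9: ŷ = -1.8 + 3.6·9 = 30.6; r = 30.6 − 30.6 = 0
|r| > 5: x=3 (|r|=6) → 1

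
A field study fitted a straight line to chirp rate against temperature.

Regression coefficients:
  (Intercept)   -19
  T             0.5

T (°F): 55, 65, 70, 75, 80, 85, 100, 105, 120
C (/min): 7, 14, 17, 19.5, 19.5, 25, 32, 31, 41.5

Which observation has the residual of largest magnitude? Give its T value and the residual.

T = 105, r = -2.5

T=55: ŷ = -19 + 0.5·55 = 8.5; r = 7 − 8.5 = -1.5
T=65: ŷ = -19 + 0.5·65 = 13.5; r = 14 − 13.5 = 0.5
T=70: ŷ = -19 + 0.5·70 = 16; r = 17 − 16 = 1
T=75: ŷ = -19 + 0.5·75 = 18.5; r = 19.5 − 18.5 = 1
T=80: ŷ = -19 + 0.5·80 = 21; r = 19.5 − 21 = -1.5
T=85: ŷ = -19 + 0.5·85 = 23.5; r = 25 − 23.5 = 1.5
T=100: ŷ = -19 + 0.5·100 = 31; r = 32 − 31 = 1
T=105: ŷ = -19 + 0.5·105 = 33.5; r = 31 − 33.5 = -2.5
T=120: ŷ = -19 + 0.5·120 = 41; r = 41.5 − 41 = 0.5
Largest |r| is 2.5 at T = 105, residual -2.5.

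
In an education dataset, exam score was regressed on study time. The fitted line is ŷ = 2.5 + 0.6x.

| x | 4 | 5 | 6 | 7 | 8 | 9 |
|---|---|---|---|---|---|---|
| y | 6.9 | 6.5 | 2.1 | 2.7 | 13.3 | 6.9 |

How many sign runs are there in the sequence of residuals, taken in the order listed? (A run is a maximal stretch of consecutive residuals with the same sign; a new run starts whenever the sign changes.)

4 runs

x=4: ŷ = 2.5 + 0.6·4 = 4.9; r = 6.9 − 4.9 = 2
x=5: ŷ = 2.5 + 0.6·5 = 5.5; r = 6.5 − 5.5 = 1
x=6: ŷ = 2.5 + 0.6·6 = 6.1; r = 2.1 − 6.1 = -4
x=7: ŷ = 2.5 + 0.6·7 = 6.7; r = 2.7 − 6.7 = -4
x=8: ŷ = 2.5 + 0.6·8 = 7.3; r = 13.3 − 7.3 = 6
x=9: ŷ = 2.5 + 0.6·9 = 7.9; r = 6.9 − 7.9 = -1
Signs: + + − − + −
Runs: +×2, −×2, +×1, −×1 → 4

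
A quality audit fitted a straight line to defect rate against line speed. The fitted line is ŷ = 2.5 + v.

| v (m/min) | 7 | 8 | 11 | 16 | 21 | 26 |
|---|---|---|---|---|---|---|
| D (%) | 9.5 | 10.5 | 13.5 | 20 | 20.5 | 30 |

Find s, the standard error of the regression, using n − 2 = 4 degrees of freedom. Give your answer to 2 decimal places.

s = 1.84

v=7: ŷ = 2.5 + 7 = 9.5; e = 9.5 − 9.5 = 0
v=8: ŷ = 2.5 + 8 = 10.5; e = 10.5 − 10.5 = 0
v=11: ŷ = 2.5 + 11 = 13.5; e = 13.5 − 13.5 = 0
v=16: ŷ = 2.5 + 16 = 18.5; e = 20 − 18.5 = 1.5
v=21: ŷ = 2.5 + 21 = 23.5; e = 20.5 − 23.5 = -3
v=26: ŷ = 2.5 + 26 = 28.5; e = 30 − 28.5 = 1.5
SSE = 0 + 0 + 0 + 2.25 + 9 + 2.25 = 13.5
s = √(13.5/4) = √3.375 ≈ 1.84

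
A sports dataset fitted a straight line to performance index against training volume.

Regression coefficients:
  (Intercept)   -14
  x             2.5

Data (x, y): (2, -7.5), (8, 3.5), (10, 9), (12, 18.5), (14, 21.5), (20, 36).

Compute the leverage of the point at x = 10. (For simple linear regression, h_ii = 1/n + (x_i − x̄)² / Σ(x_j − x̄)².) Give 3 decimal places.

h = 0.172

x̄ = (2 + 8 + 10 + 12 + 14 + 20)/6 = 11
Σ(x − x̄)² = 81 + 9 + 1 + 1 + 9 + 81 = 182
h = 1/6 + (-1)²/182 = 0.166667 + 0.00549451 = 0.172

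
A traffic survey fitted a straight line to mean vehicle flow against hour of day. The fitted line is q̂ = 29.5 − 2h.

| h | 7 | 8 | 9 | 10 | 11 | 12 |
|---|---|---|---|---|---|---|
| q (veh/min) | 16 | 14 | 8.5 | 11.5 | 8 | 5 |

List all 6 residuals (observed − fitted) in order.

0.5, 0.5, -3, 2, 0.5, -0.5

h=7: q̂ = 29.5 − 2·7 = 15.5; e = 16 − 15.5 = 0.5
h=8: q̂ = 29.5 − 2·8 = 13.5; e = 14 − 13.5 = 0.5
h=9: q̂ = 29.5 − 2·9 = 11.5; e = 8.5 − 11.5 = -3
h=10: q̂ = 29.5 − 2·10 = 9.5; e = 11.5 − 9.5 = 2
h=11: q̂ = 29.5 − 2·11 = 7.5; e = 8 − 7.5 = 0.5
h=12: q̂ = 29.5 − 2·12 = 5.5; e = 5 − 5.5 = -0.5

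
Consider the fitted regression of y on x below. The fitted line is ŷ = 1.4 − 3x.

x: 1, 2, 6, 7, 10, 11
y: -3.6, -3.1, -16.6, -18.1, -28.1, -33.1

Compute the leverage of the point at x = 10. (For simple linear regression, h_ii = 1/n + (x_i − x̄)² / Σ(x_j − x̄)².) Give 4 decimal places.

h = 0.3441

x̄ = (1 + 2 + 6 + 7 + 10 + 11)/6 = 6.16667
Σ(x − x̄)² = 26.6944 + 17.3611 + 0.0277778 + 0.694444 + 14.6944 + 23.3611 = 82.8333
h = 1/6 + (3.83333)²/82.8333 = 0.166667 + 0.177398 = 0.3441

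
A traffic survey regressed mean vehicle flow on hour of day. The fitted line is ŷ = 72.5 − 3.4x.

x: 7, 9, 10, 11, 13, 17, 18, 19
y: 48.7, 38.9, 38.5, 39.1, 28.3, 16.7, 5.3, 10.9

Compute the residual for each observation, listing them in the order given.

x=7: ŷ = 72.5 − 3.4·7 = 48.7; r = 48.7 − 48.7 = 0
x=9: ŷ = 72.5 − 3.4·9 = 41.9; r = 38.9 − 41.9 = -3
x=10: ŷ = 72.5 − 3.4·10 = 38.5; r = 38.5 − 38.5 = 0
x=11: ŷ = 72.5 − 3.4·11 = 35.1; r = 39.1 − 35.1 = 4
x=13: ŷ = 72.5 − 3.4·13 = 28.3; r = 28.3 − 28.3 = 0
x=17: ŷ = 72.5 − 3.4·17 = 14.7; r = 16.7 − 14.7 = 2
x=18: ŷ = 72.5 − 3.4·18 = 11.3; r = 5.3 − 11.3 = -6
x=19: ŷ = 72.5 − 3.4·19 = 7.9; r = 10.9 − 7.9 = 3

0, -3, 0, 4, 0, 2, -6, 3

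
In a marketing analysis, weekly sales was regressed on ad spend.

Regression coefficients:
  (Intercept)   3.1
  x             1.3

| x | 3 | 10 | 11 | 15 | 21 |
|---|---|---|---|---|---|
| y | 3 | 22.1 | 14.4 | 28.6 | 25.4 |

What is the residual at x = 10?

e = 6

ŷ = 3.1 + 1.3·10 = 16.1
e = 22.1 − 16.1 = 6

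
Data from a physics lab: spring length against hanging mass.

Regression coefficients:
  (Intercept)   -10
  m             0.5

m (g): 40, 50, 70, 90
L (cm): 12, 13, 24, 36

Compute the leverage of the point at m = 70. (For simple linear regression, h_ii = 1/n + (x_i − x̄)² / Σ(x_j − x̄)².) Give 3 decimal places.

h = 0.288

m̄ = (40 + 50 + 70 + 90)/4 = 62.5
Σ(m − m̄)² = 506.25 + 156.25 + 56.25 + 756.25 = 1475
h = 1/4 + (7.5)²/1475 = 0.25 + 0.0381356 = 0.288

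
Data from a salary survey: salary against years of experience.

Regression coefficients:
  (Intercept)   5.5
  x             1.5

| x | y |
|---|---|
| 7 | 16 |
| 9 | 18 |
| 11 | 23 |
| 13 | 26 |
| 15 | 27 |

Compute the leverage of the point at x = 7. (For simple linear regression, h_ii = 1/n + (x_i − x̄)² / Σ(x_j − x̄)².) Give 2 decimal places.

h = 0.60

x̄ = (7 + 9 + 11 + 13 + 15)/5 = 11
Σ(x − x̄)² = 16 + 4 + 0 + 4 + 16 = 40
h = 1/5 + (-4)²/40 = 0.2 + 0.4 = 0.60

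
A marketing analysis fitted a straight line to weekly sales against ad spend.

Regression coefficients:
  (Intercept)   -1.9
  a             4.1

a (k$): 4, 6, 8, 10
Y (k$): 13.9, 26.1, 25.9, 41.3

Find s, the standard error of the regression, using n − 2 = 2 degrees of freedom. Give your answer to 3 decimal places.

s = 4.569

a=4: ŷ = -1.9 + 4.1·4 = 14.5; e = 13.9 − 14.5 = -0.6
a=6: ŷ = -1.9 + 4.1·6 = 22.7; e = 26.1 − 22.7 = 3.4
a=8: ŷ = -1.9 + 4.1·8 = 30.9; e = 25.9 − 30.9 = -5
a=10: ŷ = -1.9 + 4.1·10 = 39.1; e = 41.3 − 39.1 = 2.2
SSE = 0.36 + 11.56 + 25 + 4.84 = 41.76
s = √(41.76/2) = √20.88 ≈ 4.569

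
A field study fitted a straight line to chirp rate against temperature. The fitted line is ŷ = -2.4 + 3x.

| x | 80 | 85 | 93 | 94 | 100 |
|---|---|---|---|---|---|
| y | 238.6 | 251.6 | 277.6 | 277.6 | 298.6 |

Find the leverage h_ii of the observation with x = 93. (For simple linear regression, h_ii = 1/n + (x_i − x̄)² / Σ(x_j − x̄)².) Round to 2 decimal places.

h = 0.23

x̄ = (80 + 85 + 93 + 94 + 100)/5 = 90.4
Σ(x − x̄)² = 108.16 + 29.16 + 6.76 + 12.96 + 92.16 = 249.2
h = 1/5 + (2.6)²/249.2 = 0.2 + 0.0271268 = 0.23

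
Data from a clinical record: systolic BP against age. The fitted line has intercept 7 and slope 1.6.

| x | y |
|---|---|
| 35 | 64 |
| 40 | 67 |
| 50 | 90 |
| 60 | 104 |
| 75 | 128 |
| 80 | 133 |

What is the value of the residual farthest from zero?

x=35: ŷ = 7 + 1.6·35 = 63; e = 64 − 63 = 1
x=40: ŷ = 7 + 1.6·40 = 71; e = 67 − 71 = -4
x=50: ŷ = 7 + 1.6·50 = 87; e = 90 − 87 = 3
x=60: ŷ = 7 + 1.6·60 = 103; e = 104 − 103 = 1
x=75: ŷ = 7 + 1.6·75 = 127; e = 128 − 127 = 1
x=80: ŷ = 7 + 1.6·80 = 135; e = 133 − 135 = -2
Largest |e| is 4 at x = 40, residual -4.

e = -4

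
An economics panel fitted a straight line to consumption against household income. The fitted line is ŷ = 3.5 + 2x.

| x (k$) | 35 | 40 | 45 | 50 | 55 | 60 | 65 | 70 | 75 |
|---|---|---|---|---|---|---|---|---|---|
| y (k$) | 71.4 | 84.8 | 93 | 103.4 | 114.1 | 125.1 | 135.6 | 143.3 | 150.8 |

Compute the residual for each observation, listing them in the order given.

x=35: ŷ = 3.5 + 2·35 = 73.5; e = 71.4 − 73.5 = -2.1
x=40: ŷ = 3.5 + 2·40 = 83.5; e = 84.8 − 83.5 = 1.3
x=45: ŷ = 3.5 + 2·45 = 93.5; e = 93 − 93.5 = -0.5
x=50: ŷ = 3.5 + 2·50 = 103.5; e = 103.4 − 103.5 = -0.1
x=55: ŷ = 3.5 + 2·55 = 113.5; e = 114.1 − 113.5 = 0.6
x=60: ŷ = 3.5 + 2·60 = 123.5; e = 125.1 − 123.5 = 1.6
x=65: ŷ = 3.5 + 2·65 = 133.5; e = 135.6 − 133.5 = 2.1
x=70: ŷ = 3.5 + 2·70 = 143.5; e = 143.3 − 143.5 = -0.2
x=75: ŷ = 3.5 + 2·75 = 153.5; e = 150.8 − 153.5 = -2.7

-2.1, 1.3, -0.5, -0.1, 0.6, 1.6, 2.1, -0.2, -2.7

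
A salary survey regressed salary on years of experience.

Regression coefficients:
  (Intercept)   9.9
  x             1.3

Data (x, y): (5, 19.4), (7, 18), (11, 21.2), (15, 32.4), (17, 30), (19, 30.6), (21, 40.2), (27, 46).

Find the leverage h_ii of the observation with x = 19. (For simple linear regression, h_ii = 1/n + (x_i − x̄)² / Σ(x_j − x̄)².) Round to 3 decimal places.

h = 0.162

x̄ = (5 + 7 + 11 + 15 + 17 + 19 + 21 + 27)/8 = 15.25
Σ(x − x̄)² = 105.062 + 68.0625 + 18.0625 + 0.0625 + 3.0625 + 14.0625 + 33.0625 + 138.062 = 379.5
h = 1/8 + (3.75)²/379.5 = 0.125 + 0.0370553 = 0.162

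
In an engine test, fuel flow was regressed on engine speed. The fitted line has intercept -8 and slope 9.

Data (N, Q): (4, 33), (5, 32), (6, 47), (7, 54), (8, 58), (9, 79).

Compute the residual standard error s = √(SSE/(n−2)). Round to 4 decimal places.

N=4: Q̂ = -8 + 9·4 = 28; r = 33 − 28 = 5
N=5: Q̂ = -8 + 9·5 = 37; r = 32 − 37 = -5
N=6: Q̂ = -8 + 9·6 = 46; r = 47 − 46 = 1
N=7: Q̂ = -8 + 9·7 = 55; r = 54 − 55 = -1
N=8: Q̂ = -8 + 9·8 = 64; r = 58 − 64 = -6
N=9: Q̂ = -8 + 9·9 = 73; r = 79 − 73 = 6
SSE = 25 + 25 + 1 + 1 + 36 + 36 = 124
s = √(124/4) = √31 ≈ 5.5678

s = 5.5678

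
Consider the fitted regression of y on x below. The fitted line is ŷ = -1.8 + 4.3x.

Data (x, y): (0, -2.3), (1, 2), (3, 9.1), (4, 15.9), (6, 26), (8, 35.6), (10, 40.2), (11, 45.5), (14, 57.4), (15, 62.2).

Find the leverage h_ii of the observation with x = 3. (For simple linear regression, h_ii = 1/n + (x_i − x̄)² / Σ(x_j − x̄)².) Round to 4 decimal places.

x̄ = (0 + 1 + 3 + 4 + 6 + 8 + 10 + 11 + 14 + 15)/10 = 7.2
Σ(x − x̄)² = 51.84 + 38.44 + 17.64 + 10.24 + 1.44 + 0.64 + 7.84 + 14.44 + 46.24 + 60.84 = 249.6
h = 1/10 + (-4.2)²/249.6 = 0.1 + 0.0706731 = 0.1707

h = 0.1707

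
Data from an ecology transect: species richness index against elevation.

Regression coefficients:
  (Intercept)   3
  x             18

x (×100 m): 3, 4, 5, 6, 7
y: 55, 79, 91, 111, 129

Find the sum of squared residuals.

x=3: ŷ = 3 + 18·3 = 57; e = 55 − 57 = -2
x=4: ŷ = 3 + 18·4 = 75; e = 79 − 75 = 4
x=5: ŷ = 3 + 18·5 = 93; e = 91 − 93 = -2
x=6: ŷ = 3 + 18·6 = 111; e = 111 − 111 = 0
x=7: ŷ = 3 + 18·7 = 129; e = 129 − 129 = 0
SSE = 4 + 16 + 4 + 0 + 0 = 24

SSE = 24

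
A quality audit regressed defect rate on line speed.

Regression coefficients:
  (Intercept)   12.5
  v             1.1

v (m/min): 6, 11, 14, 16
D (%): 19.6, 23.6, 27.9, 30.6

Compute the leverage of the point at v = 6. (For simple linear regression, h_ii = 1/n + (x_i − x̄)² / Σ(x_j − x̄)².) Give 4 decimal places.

v̄ = (6 + 11 + 14 + 16)/4 = 11.75
Σ(v − v̄)² = 33.0625 + 0.5625 + 5.0625 + 18.0625 = 56.75
h = 1/4 + (-5.75)²/56.75 = 0.25 + 0.582599 = 0.8326

h = 0.8326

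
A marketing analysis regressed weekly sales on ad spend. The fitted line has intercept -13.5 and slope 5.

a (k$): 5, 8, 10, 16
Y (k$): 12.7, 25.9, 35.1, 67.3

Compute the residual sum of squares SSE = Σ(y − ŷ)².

SSE = 4.4

a=5: ŷ = -13.5 + 5·5 = 11.5; r = 12.7 − 11.5 = 1.2
a=8: ŷ = -13.5 + 5·8 = 26.5; r = 25.9 − 26.5 = -0.6
a=10: ŷ = -13.5 + 5·10 = 36.5; r = 35.1 − 36.5 = -1.4
a=16: ŷ = -13.5 + 5·16 = 66.5; r = 67.3 − 66.5 = 0.8
SSE = 1.44 + 0.36 + 1.96 + 0.64 = 4.4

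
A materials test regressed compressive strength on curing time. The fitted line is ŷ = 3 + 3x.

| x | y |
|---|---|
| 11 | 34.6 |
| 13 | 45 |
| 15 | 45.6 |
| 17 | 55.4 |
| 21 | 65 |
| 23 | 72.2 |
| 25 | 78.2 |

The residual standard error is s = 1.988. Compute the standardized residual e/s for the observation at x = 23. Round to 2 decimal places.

ŷ = 3 + 3·23 = 72
e = 72.2 − 72 = 0.2
e/s = 0.2 / 1.988 = 0.10

0.10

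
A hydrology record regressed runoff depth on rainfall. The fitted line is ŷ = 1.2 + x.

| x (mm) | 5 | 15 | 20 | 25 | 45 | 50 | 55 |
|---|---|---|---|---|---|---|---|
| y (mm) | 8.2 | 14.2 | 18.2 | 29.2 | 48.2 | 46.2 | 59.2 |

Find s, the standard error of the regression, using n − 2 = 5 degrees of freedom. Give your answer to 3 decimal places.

x=5: ŷ = 1.2 + 5 = 6.2; e = 8.2 − 6.2 = 2
x=15: ŷ = 1.2 + 15 = 16.2; e = 14.2 − 16.2 = -2
x=20: ŷ = 1.2 + 20 = 21.2; e = 18.2 − 21.2 = -3
x=25: ŷ = 1.2 + 25 = 26.2; e = 29.2 − 26.2 = 3
x=45: ŷ = 1.2 + 45 = 46.2; e = 48.2 − 46.2 = 2
x=50: ŷ = 1.2 + 50 = 51.2; e = 46.2 − 51.2 = -5
x=55: ŷ = 1.2 + 55 = 56.2; e = 59.2 − 56.2 = 3
SSE = 4 + 4 + 9 + 9 + 4 + 25 + 9 = 64
s = √(64/5) = √12.8 ≈ 3.578

s = 3.578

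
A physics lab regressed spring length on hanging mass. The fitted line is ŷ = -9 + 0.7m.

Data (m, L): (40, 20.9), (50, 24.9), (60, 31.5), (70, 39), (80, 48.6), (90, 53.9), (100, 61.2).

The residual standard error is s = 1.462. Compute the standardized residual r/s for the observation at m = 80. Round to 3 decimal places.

1.094

ŷ = -9 + 0.7·80 = 47
r = 48.6 − 47 = 1.6
r/s = 1.6 / 1.462 = 1.094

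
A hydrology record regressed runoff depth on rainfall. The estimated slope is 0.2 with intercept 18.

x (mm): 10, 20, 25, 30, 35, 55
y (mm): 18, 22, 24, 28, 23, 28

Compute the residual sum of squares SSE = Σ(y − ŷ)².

SSE = 26

x=10: ŷ = 18 + 0.2·10 = 20; r = 18 − 20 = -2
x=20: ŷ = 18 + 0.2·20 = 22; r = 22 − 22 = 0
x=25: ŷ = 18 + 0.2·25 = 23; r = 24 − 23 = 1
x=30: ŷ = 18 + 0.2·30 = 24; r = 28 − 24 = 4
x=35: ŷ = 18 + 0.2·35 = 25; r = 23 − 25 = -2
x=55: ŷ = 18 + 0.2·55 = 29; r = 28 − 29 = -1
SSE = 4 + 0 + 1 + 16 + 4 + 1 = 26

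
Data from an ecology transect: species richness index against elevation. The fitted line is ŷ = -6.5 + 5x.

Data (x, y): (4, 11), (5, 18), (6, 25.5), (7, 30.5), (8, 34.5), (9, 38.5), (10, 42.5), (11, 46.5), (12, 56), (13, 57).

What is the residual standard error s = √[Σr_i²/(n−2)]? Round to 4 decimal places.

x=4: ŷ = -6.5 + 5·4 = 13.5; r = 11 − 13.5 = -2.5
x=5: ŷ = -6.5 + 5·5 = 18.5; r = 18 − 18.5 = -0.5
x=6: ŷ = -6.5 + 5·6 = 23.5; r = 25.5 − 23.5 = 2
x=7: ŷ = -6.5 + 5·7 = 28.5; r = 30.5 − 28.5 = 2
x=8: ŷ = -6.5 + 5·8 = 33.5; r = 34.5 − 33.5 = 1
x=9: ŷ = -6.5 + 5·9 = 38.5; r = 38.5 − 38.5 = 0
x=10: ŷ = -6.5 + 5·10 = 43.5; r = 42.5 − 43.5 = -1
x=11: ŷ = -6.5 + 5·11 = 48.5; r = 46.5 − 48.5 = -2
x=12: ŷ = -6.5 + 5·12 = 53.5; r = 56 − 53.5 = 2.5
x=13: ŷ = -6.5 + 5·13 = 58.5; r = 57 − 58.5 = -1.5
SSE = 6.25 + 0.25 + 4 + 4 + 1 + 0 + 1 + 4 + 6.25 + 2.25 = 29
s = √(29/8) = √3.625 ≈ 1.9039

s = 1.9039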